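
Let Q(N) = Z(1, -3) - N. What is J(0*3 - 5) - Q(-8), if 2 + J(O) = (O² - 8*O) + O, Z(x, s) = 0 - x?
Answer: 51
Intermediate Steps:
Z(x, s) = -x
J(O) = -2 + O² - 7*O (J(O) = -2 + ((O² - 8*O) + O) = -2 + (O² - 7*O) = -2 + O² - 7*O)
Q(N) = -1 - N (Q(N) = -1*1 - N = -1 - N)
J(0*3 - 5) - Q(-8) = (-2 + (0*3 - 5)² - 7*(0*3 - 5)) - (-1 - 1*(-8)) = (-2 + (0 - 5)² - 7*(0 - 5)) - (-1 + 8) = (-2 + (-5)² - 7*(-5)) - 1*7 = (-2 + 25 + 35) - 7 = 58 - 7 = 51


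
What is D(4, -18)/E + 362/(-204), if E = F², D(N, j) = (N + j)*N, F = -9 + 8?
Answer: -5893/102 ≈ -57.775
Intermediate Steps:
F = -1
D(N, j) = N*(N + j)
E = 1 (E = (-1)² = 1)
D(4, -18)/E + 362/(-204) = (4*(4 - 18))/1 + 362/(-204) = (4*(-14))*1 + 362*(-1/204) = -56*1 - 181/102 = -56 - 181/102 = -5893/102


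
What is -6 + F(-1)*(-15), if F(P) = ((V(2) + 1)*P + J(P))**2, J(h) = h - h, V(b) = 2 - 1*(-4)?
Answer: -741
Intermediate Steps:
V(b) = 6 (V(b) = 2 + 4 = 6)
J(h) = 0
F(P) = 49*P**2 (F(P) = ((6 + 1)*P + 0)**2 = (7*P + 0)**2 = (7*P)**2 = 49*P**2)
-6 + F(-1)*(-15) = -6 + (49*(-1)**2)*(-15) = -6 + (49*1)*(-15) = -6 + 49*(-15) = -6 - 735 = -741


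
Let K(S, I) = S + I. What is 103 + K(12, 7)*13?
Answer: 350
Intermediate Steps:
K(S, I) = I + S
103 + K(12, 7)*13 = 103 + (7 + 12)*13 = 103 + 19*13 = 103 + 247 = 350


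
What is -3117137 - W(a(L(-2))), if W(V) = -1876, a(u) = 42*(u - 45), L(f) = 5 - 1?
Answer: -3115261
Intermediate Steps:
L(f) = 4
a(u) = -1890 + 42*u (a(u) = 42*(-45 + u) = -1890 + 42*u)
-3117137 - W(a(L(-2))) = -3117137 - 1*(-1876) = -3117137 + 1876 = -3115261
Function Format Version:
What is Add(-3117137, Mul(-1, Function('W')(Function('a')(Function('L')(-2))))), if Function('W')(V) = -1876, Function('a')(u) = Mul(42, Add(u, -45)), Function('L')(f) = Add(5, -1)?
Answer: -3115261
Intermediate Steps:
Function('L')(f) = 4
Function('a')(u) = Add(-1890, Mul(42, u)) (Function('a')(u) = Mul(42, Add(-45, u)) = Add(-1890, Mul(42, u)))
Add(-3117137, Mul(-1, Function('W')(Function('a')(Function('L')(-2))))) = Add(-3117137, Mul(-1, -1876)) = Add(-3117137, 1876) = -3115261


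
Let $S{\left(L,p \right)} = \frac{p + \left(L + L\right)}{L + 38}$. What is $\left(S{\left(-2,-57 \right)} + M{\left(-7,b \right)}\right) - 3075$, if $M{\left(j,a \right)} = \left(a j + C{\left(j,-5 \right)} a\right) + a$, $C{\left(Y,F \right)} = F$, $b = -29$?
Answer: $- \frac{99277}{36} \approx -2757.7$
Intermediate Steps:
$S{\left(L,p \right)} = \frac{p + 2 L}{38 + L}$
$M{\left(j,a \right)} = - 4 a + a j$ ($M{\left(j,a \right)} = \left(a j - 5 a\right) + a = \left(- 5 a + a j\right) + a = - 4 a + a j$)
$\left(S{\left(-2,-57 \right)} + M{\left(-7,b \right)}\right) - 3075 = \left(\frac{-57 + 2 \left(-2\right)}{38 - 2} - 29 \left(-4 - 7\right)\right) - 3075 = \left(\frac{-57 - 4}{36} - -319\right) - 3075 = \left(\frac{1}{36} \left(-61\right) + 319\right) - 3075 = \left(- \frac{61}{36} + 319\right) - 3075 = \frac{11423}{36} - 3075 = - \frac{99277}{36}$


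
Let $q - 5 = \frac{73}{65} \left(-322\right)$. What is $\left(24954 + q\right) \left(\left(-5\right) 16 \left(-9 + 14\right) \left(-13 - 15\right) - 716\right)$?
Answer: $\frac{16762123236}{65} \approx 2.5788 \cdot 10^{8}$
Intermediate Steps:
$q = - \frac{23181}{65}$ ($q = 5 + \frac{73}{65} \left(-322\right) = 5 - \frac{23506}{65} = - \frac{23181}{65} \approx -356.63$)
$\left(24954 + q\right) \left(\left(-5\right) 16 \left(-9 + 14\right) \left(-13 - 15\right) - 716\right) = \left(24954 - \frac{23181}{65}\right) \left(\left(-5\right) 16 \left(-9 + 14\right) \left(-13 - 15\right) - 716\right) = \frac{1598829 \left(- 80 \cdot 5 \left(-28\right) - 716\right)}{65} = \frac{1598829 \left(\left(-80\right) \left(-140\right) - 716\right)}{65} = \frac{1598829 \left(11200 - 716\right)}{65} = \frac{1598829}{65} \cdot 10484 = \frac{16762123236}{65}$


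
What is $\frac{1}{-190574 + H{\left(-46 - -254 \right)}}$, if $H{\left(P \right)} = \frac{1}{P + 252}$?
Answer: $- \frac{460}{87664039} \approx -5.2473 \cdot 10^{-6}$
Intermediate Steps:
$H{\left(P \right)} = \frac{1}{252 + P}$
$\frac{1}{-190574 + H{\left(-46 - -254 \right)}} = \frac{1}{-190574 + \frac{1}{252 - -208}} = \frac{1}{-190574 + \frac{1}{252 + \left(-46 + 254\right)}} = \frac{1}{-190574 + \frac{1}{252 + 208}} = \frac{1}{-190574 + \frac{1}{460}} = \frac{1}{- \frac{87664039}{460}} = - \frac{460}{87664039}$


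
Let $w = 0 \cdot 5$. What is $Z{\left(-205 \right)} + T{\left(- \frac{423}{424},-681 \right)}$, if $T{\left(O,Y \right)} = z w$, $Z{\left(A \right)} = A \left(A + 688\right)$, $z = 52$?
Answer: $-99015$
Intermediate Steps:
$Z{\left(A \right)} = A \left(688 + A\right)$
$w = 0$
$T{\left(O,Y \right)} = 0$ ($T{\left(O,Y \right)} = 52 \cdot 0 = 0$)
$Z{\left(-205 \right)} + T{\left(- \frac{423}{424},-681 \right)} = - 205 \left(688 - 205\right) + 0 = \left(-205\right) 483 + 0 = -99015 + 0 = -99015$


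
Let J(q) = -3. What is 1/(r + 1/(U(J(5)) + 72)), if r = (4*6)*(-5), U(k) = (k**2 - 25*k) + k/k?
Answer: -157/18839 ≈ -0.0083338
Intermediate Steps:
U(k) = 1 + k**2 - 25*k (U(k) = (k**2 - 25*k) + 1 = 1 + k**2 - 25*k)
r = -120 (r = 24*(-5) = -120)
1/(r + 1/(U(J(5)) + 72)) = 1/(-120 + 1/((1 + (-3)**2 - 25*(-3)) + 72)) = 1/(-120 + 1/((1 + 9 + 75) + 72)) = 1/(-120 + 1/(85 + 72)) = 1/(-120 + 1/157) = 1/(-18839/157) = -157/18839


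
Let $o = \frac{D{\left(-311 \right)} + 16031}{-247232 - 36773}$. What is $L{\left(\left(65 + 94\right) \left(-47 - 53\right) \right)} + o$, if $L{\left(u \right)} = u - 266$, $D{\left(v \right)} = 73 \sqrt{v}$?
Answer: $- \frac{4591240861}{284005} - \frac{73 i \sqrt{311}}{284005} \approx -16166.0 - 0.0045329 i$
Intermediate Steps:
$L{\left(u \right)} = -266 + u$ ($L{\left(u \right)} = u - 266 = -266 + u$)
$o = - \frac{16031}{284005} - \frac{73 i \sqrt{311}}{284005}$ ($o = \frac{73 \sqrt{-311} + 16031}{-247232 - 36773} = \frac{73 i \sqrt{311} + 16031}{-284005} = \left(73 i \sqrt{311} + 16031\right) \left(- \frac{1}{284005}\right) = \left(16031 + 73 i \sqrt{311}\right) \left(- \frac{1}{284005}\right) = - \frac{16031}{284005} - \frac{73 i \sqrt{311}}{284005} \approx -0.056446 - 0.0045329 i$)
$L{\left(\left(65 + 94\right) \left(-47 - 53\right) \right)} + o = \left(-266 + \left(65 + 94\right) \left(-47 - 53\right)\right) - \left(\frac{16031}{284005} + \frac{73 i \sqrt{311}}{284005}\right) = \left(-266 + 159 \left(-100\right)\right) - \left(\frac{16031}{284005} + \frac{73 i \sqrt{311}}{284005}\right) = \left(-266 - 15900\right) - \left(\frac{16031}{284005} + \frac{73 i \sqrt{311}}{284005}\right) = -16166 - \left(\frac{16031}{284005} + \frac{73 i \sqrt{311}}{284005}\right) = - \frac{4591240861}{284005} - \frac{73 i \sqrt{311}}{284005}$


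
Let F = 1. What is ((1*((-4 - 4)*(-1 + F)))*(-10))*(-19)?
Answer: 0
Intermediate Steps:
((1*((-4 - 4)*(-1 + F)))*(-10))*(-19) = ((1*((-4 - 4)*(-1 + 1)))*(-10))*(-19) = ((1*(-8*0))*(-10))*(-19) = ((1*0)*(-10))*(-19) = (0*(-10))*(-19) = 0*(-19) = 0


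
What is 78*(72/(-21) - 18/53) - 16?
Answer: -114980/371 ≈ -309.92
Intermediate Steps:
78*(72/(-21) - 18/53) - 16 = 78*(72*(-1/21) - 18*1/53) - 16 = 78*(-24/7 - 18/53) - 16 = 78*(-1398/371) - 16 = -109044/371 - 16 = -114980/371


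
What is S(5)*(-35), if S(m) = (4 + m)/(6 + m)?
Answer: -315/11 ≈ -28.636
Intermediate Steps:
S(m) = (4 + m)/(6 + m)
S(5)*(-35) = ((4 + 5)/(6 + 5))*(-35) = (9/11)*(-35) = -315/11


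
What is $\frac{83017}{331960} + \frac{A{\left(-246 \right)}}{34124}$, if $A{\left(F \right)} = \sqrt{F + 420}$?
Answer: $\frac{83017}{331960} + \frac{\sqrt{174}}{34124} \approx 0.25047$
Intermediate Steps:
$A{\left(F \right)} = \sqrt{420 + F}$
$\frac{83017}{331960} + \frac{A{\left(-246 \right)}}{34124} = \frac{83017}{331960} + \frac{\sqrt{420 - 246}}{34124} = 83017 \cdot \frac{1}{331960} + \sqrt{174} \cdot \frac{1}{34124} = \frac{83017}{331960} + \frac{\sqrt{174}}{34124}$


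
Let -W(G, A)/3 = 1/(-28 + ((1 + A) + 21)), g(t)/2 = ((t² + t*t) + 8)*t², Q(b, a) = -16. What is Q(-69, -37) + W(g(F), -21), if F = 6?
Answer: -143/9 ≈ -15.889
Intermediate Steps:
g(t) = 2*t²*(8 + 2*t²) (g(t) = 2*(((t² + t*t) + 8)*t²) = 2*(((t² + t²) + 8)*t²) = 2*((2*t² + 8)*t²) = 2*((8 + 2*t²)*t²) = 2*(t²*(8 + 2*t²)) = 2*t²*(8 + 2*t²))
W(G, A) = -3/(-6 + A) (W(G, A) = -3/(-28 + ((1 + A) + 21)) = -3/(-28 + (22 + A)) = -3/(-6 + A))
Q(-69, -37) + W(g(F), -21) = -16 - 3/(-6 - 21) = -16 - 3/(-27) = -16 - 3*(-1/27) = -16 + ⅑ = -143/9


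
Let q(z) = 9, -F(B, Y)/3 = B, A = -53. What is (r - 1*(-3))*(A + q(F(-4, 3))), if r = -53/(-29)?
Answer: -6160/29 ≈ -212.41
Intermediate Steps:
F(B, Y) = -3*B
r = 53/29 (r = -53*(-1/29) = 53/29 ≈ 1.8276)
(r - 1*(-3))*(A + q(F(-4, 3))) = (53/29 - 1*(-3))*(-53 + 9) = (53/29 + 3)*(-44) = (140/29)*(-44) = -6160/29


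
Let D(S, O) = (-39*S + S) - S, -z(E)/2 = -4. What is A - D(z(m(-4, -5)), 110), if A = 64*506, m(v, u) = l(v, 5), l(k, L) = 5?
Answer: 32696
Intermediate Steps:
m(v, u) = 5
z(E) = 8 (z(E) = -2*(-4) = 8)
A = 32384
D(S, O) = -39*S (D(S, O) = -38*S - S = -39*S)
A - D(z(m(-4, -5)), 110) = 32384 - (-39)*8 = 32384 - 1*(-312) = 32384 + 312 = 32696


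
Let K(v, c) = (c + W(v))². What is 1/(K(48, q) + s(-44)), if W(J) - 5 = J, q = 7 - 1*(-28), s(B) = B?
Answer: 1/7700 ≈ 0.00012987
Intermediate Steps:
q = 35 (q = 7 + 28 = 35)
W(J) = 5 + J
K(v, c) = (5 + c + v)² (K(v, c) = (c + (5 + v))² = (5 + c + v)²)
1/(K(48, q) + s(-44)) = 1/((5 + 35 + 48)² - 44) = 1/(88² - 44) = 1/(7744 - 44) = 1/7700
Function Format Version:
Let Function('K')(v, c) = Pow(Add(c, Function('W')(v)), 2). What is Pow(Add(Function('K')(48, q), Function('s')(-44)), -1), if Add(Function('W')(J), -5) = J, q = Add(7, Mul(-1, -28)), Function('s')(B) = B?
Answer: Rational(1, 7700) ≈ 0.00012987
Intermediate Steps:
q = 35 (q = Add(7, 28) = 35)
Function('W')(J) = Add(5, J)
Function('K')(v, c) = Pow(Add(5, c, v), 2) (Function('K')(v, c) = Pow(Add(c, Add(5, v)), 2) = Pow(Add(5, c, v), 2))
Pow(Add(Function('K')(48, q), Function('s')(-44)), -1) = Pow(Add(Pow(Add(5, 35, 48), 2), -44), -1) = Pow(Add(Pow(88, 2), -44), -1) = Pow(Add(7744, -44), -1) = Pow(7700, -1) = Rational(1, 7700)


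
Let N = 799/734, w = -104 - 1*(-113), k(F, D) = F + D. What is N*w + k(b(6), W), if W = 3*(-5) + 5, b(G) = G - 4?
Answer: 1319/734 ≈ 1.7970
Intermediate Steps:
b(G) = -4 + G
W = -10 (W = -15 + 5 = -10)
k(F, D) = D + F
w = 9 (w = -104 + 113 = 9)
N = 799/734 (N = 799*(1/734) = 799/734 ≈ 1.0886)
N*w + k(b(6), W) = (799/734)*9 + (-10 + (-4 + 6)) = 7191/734 + (-10 + 2) = 7191/734 - 8 = 1319/734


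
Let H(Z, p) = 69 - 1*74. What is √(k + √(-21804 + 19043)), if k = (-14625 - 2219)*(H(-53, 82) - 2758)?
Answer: √(46539972 + I*√2761) ≈ 6822.0 + 0.e-3*I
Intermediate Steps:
H(Z, p) = -5 (H(Z, p) = 69 - 74 = -5)
k = 46539972 (k = (-14625 - 2219)*(-5 - 2758) = -16844*(-2763) = 46539972)
√(k + √(-21804 + 19043)) = √(46539972 + √(-21804 + 19043)) = √(46539972 + √(-2761)) = √(46539972 + I*√2761)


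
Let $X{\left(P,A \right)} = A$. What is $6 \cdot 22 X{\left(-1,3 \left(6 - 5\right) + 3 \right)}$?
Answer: $792$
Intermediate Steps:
$6 \cdot 22 X{\left(-1,3 \left(6 - 5\right) + 3 \right)} = 6 \cdot 22 \left(3 \left(6 - 5\right) + 3\right) = 132 \left(3 \cdot 1 + 3\right) = 132 \left(3 + 3\right) = 132 \cdot 6 = 792$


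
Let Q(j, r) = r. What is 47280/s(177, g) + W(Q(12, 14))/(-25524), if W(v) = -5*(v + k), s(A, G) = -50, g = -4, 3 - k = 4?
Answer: -120677147/127620 ≈ -945.60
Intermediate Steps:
k = -1 (k = 3 - 1*4 = 3 - 4 = -1)
W(v) = 5 - 5*v (W(v) = -5*(v - 1) = -5*(-1 + v) = 5 - 5*v)
47280/s(177, g) + W(Q(12, 14))/(-25524) = 47280/(-50) + (5 - 5*14)/(-25524) = 47280*(-1/50) + (5 - 70)*(-1/25524) = -4728/5 - 65*(-1/25524) = -4728/5 + 65/25524 = -120677147/127620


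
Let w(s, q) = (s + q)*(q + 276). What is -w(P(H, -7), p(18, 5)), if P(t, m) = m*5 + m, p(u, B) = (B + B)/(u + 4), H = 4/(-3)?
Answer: 1389737/121 ≈ 11485.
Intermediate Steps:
H = -4/3 (H = 4*(-⅓) = -4/3 ≈ -1.3333)
p(u, B) = 2*B/(4 + u) (p(u, B) = (2*B)/(4 + u) = 2*B/(4 + u))
P(t, m) = 6*m (P(t, m) = 5*m + m = 6*m)
w(s, q) = (276 + q)*(q + s) (w(s, q) = (q + s)*(276 + q) = (276 + q)*(q + s))
-w(P(H, -7), p(18, 5)) = -((2*5/(4 + 18))² + 276*(2*5/(4 + 18)) + 276*(6*(-7)) + (2*5/(4 + 18))*(6*(-7))) = -((2*5/22)² + 276*(2*5/22) + 276*(-42) + (2*5/22)*(-42)) = -((2*5*(1/22))² + 276*(2*5*(1/22)) - 11592 + (2*5*(1/22))*(-42)) = -((5/11)² + 276*(5/11) - 11592 + (5/11)*(-42)) = -(25/121 + 1380/11 - 11592 - 210/11) = -1*(-1389737/121) = 1389737/121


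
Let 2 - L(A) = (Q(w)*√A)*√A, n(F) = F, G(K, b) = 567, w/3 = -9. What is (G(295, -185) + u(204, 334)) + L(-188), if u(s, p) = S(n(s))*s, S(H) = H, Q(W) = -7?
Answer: 40869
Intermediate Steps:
w = -27 (w = 3*(-9) = -27)
u(s, p) = s² (u(s, p) = s*s = s²)
L(A) = 2 + 7*A (L(A) = 2 - (-7*√A)*√A = 2 - (-7)*A = 2 + 7*A)
(G(295, -185) + u(204, 334)) + L(-188) = (567 + 204²) + (2 + 7*(-188)) = (567 + 41616) + (2 - 1316) = 42183 - 1314 = 40869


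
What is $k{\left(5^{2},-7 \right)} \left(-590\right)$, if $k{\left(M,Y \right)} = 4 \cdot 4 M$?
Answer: $-236000$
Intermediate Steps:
$k{\left(M,Y \right)} = 16 M$
$k{\left(5^{2},-7 \right)} \left(-590\right) = 16 \cdot 5^{2} \left(-590\right) = 16 \cdot 25 \left(-590\right) = 400 \left(-590\right) = -236000$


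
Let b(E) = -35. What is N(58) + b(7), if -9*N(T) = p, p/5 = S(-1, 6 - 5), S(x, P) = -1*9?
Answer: -30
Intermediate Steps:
S(x, P) = -9
p = -45 (p = 5*(-9) = -45)
N(T) = 5 (N(T) = -1/9*(-45) = 5)
N(58) + b(7) = 5 - 35 = -30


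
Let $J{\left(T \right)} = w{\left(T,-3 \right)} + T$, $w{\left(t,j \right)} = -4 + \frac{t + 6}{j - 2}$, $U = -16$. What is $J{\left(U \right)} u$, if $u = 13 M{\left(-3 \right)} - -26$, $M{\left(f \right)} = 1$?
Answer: $-702$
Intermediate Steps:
$w{\left(t,j \right)} = -4 + \frac{6 + t}{-2 + j}$
$J{\left(T \right)} = - \frac{26}{5} + \frac{4 T}{5}$ ($J{\left(T \right)} = \frac{14 + T - -12}{-2 - 3} + T = \frac{14 + T + 12}{-5} + T = - \frac{26 + T}{5} + T = \left(- \frac{26}{5} - \frac{T}{5}\right) + T = - \frac{26}{5} + \frac{4 T}{5}$)
$u = 39$ ($u = 13 \cdot 1 - -26 = 13 + 26 = 39$)
$J{\left(U \right)} u = \left(- \frac{26}{5} + \frac{4}{5} \left(-16\right)\right) 39 = \left(- \frac{26}{5} - \frac{64}{5}\right) 39 = \left(-18\right) 39 = -702$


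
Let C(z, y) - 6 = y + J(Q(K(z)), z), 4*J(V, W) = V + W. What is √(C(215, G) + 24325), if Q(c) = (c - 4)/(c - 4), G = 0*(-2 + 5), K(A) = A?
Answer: √24385 ≈ 156.16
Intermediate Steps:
G = 0 (G = 0*3 = 0)
Q(c) = 1 (Q(c) = (-4 + c)/(-4 + c) = 1)
J(V, W) = V/4 + W/4 (J(V, W) = (V + W)/4 = V/4 + W/4)
C(z, y) = 25/4 + y + z/4 (C(z, y) = 6 + (y + ((¼)*1 + z/4)) = 6 + (y + (¼ + z/4)) = 6 + (¼ + y + z/4) = 25/4 + y + z/4)
√(C(215, G) + 24325) = √((25/4 + 0 + (¼)*215) + 24325) = √((25/4 + 0 + 215/4) + 24325) = √(60 + 24325) = √24385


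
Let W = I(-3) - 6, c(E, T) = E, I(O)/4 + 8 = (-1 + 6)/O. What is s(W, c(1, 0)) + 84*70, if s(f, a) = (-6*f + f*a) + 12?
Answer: 18346/3 ≈ 6115.3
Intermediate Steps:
I(O) = -32 + 20/O (I(O) = -32 + 4*((-1 + 6)/O) = -32 + 4*(5/O) = -32 + 20/O)
W = -134/3 (W = (-32 + 20/(-3)) - 6 = (-32 + 20*(-⅓)) - 6 = (-32 - 20/3) - 6 = -116/3 - 6 = -134/3 ≈ -44.667)
s(f, a) = 12 - 6*f + a*f (s(f, a) = (-6*f + a*f) + 12 = 12 - 6*f + a*f)
s(W, c(1, 0)) + 84*70 = (12 - 6*(-134/3) + 1*(-134/3)) + 84*70 = (12 + 268 - 134/3) + 5880 = 706/3 + 5880 = 18346/3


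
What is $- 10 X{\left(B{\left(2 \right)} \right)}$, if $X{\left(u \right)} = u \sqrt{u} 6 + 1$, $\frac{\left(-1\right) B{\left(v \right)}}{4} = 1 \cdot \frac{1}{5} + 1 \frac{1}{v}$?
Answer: $-10 + \frac{168 i \sqrt{70}}{5} \approx -10.0 + 281.12 i$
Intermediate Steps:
$B{\left(v \right)} = - \frac{4}{5} - \frac{4}{v}$ ($B{\left(v \right)} = - 4 \left(1 \cdot \frac{1}{5} + 1 \frac{1}{v}\right) = - 4 \left(1 \cdot \frac{1}{5} + \frac{1}{v}\right) = - 4 \left(\frac{1}{5} + \frac{1}{v}\right) = - \frac{4}{5} - \frac{4}{v}$)
$X{\left(u \right)} = 1 + 6 u^{\frac{3}{2}}$ ($X{\left(u \right)} = u^{\frac{3}{2}} \cdot 6 + 1 = 6 u^{\frac{3}{2}} + 1 = 1 + 6 u^{\frac{3}{2}}$)
$- 10 X{\left(B{\left(2 \right)} \right)} = - 10 \left(1 + 6 \left(- \frac{4}{5} - \frac{4}{2}\right)^{\frac{3}{2}}\right) = - 10 \left(1 + 6 \left(- \frac{4}{5} - 2\right)^{\frac{3}{2}}\right) = - 10 \left(1 + 6 \left(- \frac{14}{5}\right)^{\frac{3}{2}}\right) = - 10 \left(1 + 6 \left(- \frac{14 i \sqrt{70}}{25}\right)\right) = - 10 \left(1 - \frac{84 i \sqrt{70}}{25}\right) = -10 + \frac{168 i \sqrt{70}}{5}$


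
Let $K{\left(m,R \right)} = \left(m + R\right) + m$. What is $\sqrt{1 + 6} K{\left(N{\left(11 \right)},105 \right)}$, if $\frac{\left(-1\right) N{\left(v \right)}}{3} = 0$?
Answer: $105 \sqrt{7} \approx 277.8$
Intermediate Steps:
$N{\left(v \right)} = 0$ ($N{\left(v \right)} = \left(-3\right) 0 = 0$)
$K{\left(m,R \right)} = R + 2 m$ ($K{\left(m,R \right)} = \left(R + m\right) + m = R + 2 m$)
$\sqrt{1 + 6} K{\left(N{\left(11 \right)},105 \right)} = \sqrt{1 + 6} \left(105 + 2 \cdot 0\right) = \sqrt{7} \left(105 + 0\right) = \sqrt{7} \cdot 105 = 105 \sqrt{7}$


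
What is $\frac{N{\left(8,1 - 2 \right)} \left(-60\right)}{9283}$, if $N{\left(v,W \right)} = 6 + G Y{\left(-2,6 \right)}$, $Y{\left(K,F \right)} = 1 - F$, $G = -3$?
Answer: $- \frac{1260}{9283} \approx -0.13573$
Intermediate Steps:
$N{\left(v,W \right)} = 21$ ($N{\left(v,W \right)} = 6 - 3 \left(1 - 6\right) = 6 - -15 = 6 + 15 = 21$)
$\frac{N{\left(8,1 - 2 \right)} \left(-60\right)}{9283} = \frac{21 \left(-60\right)}{9283} = \left(-1260\right) \frac{1}{9283} = - \frac{1260}{9283}$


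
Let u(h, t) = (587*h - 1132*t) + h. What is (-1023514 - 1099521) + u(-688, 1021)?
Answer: -3683351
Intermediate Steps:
u(h, t) = -1132*t + 588*h (u(h, t) = (-1132*t + 587*h) + h = -1132*t + 588*h)
(-1023514 - 1099521) + u(-688, 1021) = (-1023514 - 1099521) + (-1132*1021 + 588*(-688)) = -2123035 + (-1155772 - 404544) = -2123035 - 1560316 = -3683351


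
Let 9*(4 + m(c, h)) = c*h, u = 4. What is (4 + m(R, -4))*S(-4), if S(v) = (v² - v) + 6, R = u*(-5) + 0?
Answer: 2080/9 ≈ 231.11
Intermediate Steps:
R = -20 (R = 4*(-5) + 0 = -20 + 0 = -20)
m(c, h) = -4 + c*h/9 (m(c, h) = -4 + (c*h)/9 = -4 + c*h/9)
S(v) = 6 + v² - v
(4 + m(R, -4))*S(-4) = (4 + (-4 + (⅑)*(-20)*(-4)))*(6 + (-4)² - 1*(-4)) = (4 + (-4 + 80/9))*(6 + 16 + 4) = (4 + 44/9)*26 = (80/9)*26 = 2080/9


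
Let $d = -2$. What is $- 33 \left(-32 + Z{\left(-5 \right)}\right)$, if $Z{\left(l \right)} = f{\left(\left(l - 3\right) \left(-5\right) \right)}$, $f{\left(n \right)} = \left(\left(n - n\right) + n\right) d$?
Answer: $3696$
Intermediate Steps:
$f{\left(n \right)} = - 2 n$ ($f{\left(n \right)} = \left(\left(n - n\right) + n\right) \left(-2\right) = \left(0 + n\right) \left(-2\right) = n \left(-2\right) = - 2 n$)
$Z{\left(l \right)} = -30 + 10 l$ ($Z{\left(l \right)} = - 2 \left(l - 3\right) \left(-5\right) = - 2 \left(-3 + l\right) \left(-5\right) = - 2 \left(15 - 5 l\right) = -30 + 10 l$)
$- 33 \left(-32 + Z{\left(-5 \right)}\right) = - 33 \left(-32 + \left(-30 + 10 \left(-5\right)\right)\right) = - 33 \left(-32 - 80\right) = \left(-33\right) \left(-112\right) = 3696$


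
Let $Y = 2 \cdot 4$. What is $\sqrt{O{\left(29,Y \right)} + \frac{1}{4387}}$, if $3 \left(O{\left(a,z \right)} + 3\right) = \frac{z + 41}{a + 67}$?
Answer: $\frac{i \sqrt{31368076558}}{105288} \approx 1.6822 i$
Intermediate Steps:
$Y = 8$
$O{\left(a,z \right)} = -3 + \frac{41 + z}{3 \left(67 + a\right)}$ ($O{\left(a,z \right)} = -3 + \frac{\left(z + 41\right) \frac{1}{a + 67}}{3} = -3 + \frac{\left(41 + z\right) \frac{1}{67 + a}}{3} = -3 + \frac{\frac{1}{67 + a} \left(41 + z\right)}{3} = -3 + \frac{41 + z}{3 \left(67 + a\right)}$)
$\sqrt{O{\left(29,Y \right)} + \frac{1}{4387}} = \sqrt{\frac{-562 + 8 - 261}{3 \left(67 + 29\right)} + \frac{1}{4387}} = \sqrt{\frac{-562 + 8 - 261}{3 \cdot 96} + \frac{1}{4387}} = \sqrt{\frac{1}{3} \cdot \frac{1}{96} \left(-815\right) + \frac{1}{4387}} = \sqrt{- \frac{815}{288} + \frac{1}{4387}} = \sqrt{- \frac{3575117}{1263456}} = \frac{i \sqrt{31368076558}}{105288}$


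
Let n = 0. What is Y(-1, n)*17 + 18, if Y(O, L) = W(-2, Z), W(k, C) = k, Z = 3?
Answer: -16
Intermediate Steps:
Y(O, L) = -2
Y(-1, n)*17 + 18 = -2*17 + 18 = -34 + 18 = -16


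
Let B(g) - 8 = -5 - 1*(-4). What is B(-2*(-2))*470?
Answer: 3290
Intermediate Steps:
B(g) = 7 (B(g) = 8 + (-5 - 1*(-4)) = 8 + (-5 + 4) = 8 - 1 = 7)
B(-2*(-2))*470 = 7*470 = 3290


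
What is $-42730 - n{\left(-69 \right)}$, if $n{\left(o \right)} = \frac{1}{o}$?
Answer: $- \frac{2948369}{69} \approx -42730.0$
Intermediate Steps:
$-42730 - n{\left(-69 \right)} = -42730 - \frac{1}{-69} = -42730 - - \frac{1}{69} = -42730 + \frac{1}{69} = - \frac{2948369}{69}$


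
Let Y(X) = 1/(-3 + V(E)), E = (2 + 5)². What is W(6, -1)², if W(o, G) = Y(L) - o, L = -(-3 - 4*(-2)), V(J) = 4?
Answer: 25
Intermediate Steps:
E = 49 (E = 7² = 49)
L = -5 (L = -(-3 + 8) = -1*5 = -5)
Y(X) = 1 (Y(X) = 1/(-3 + 4) = 1/1 = 1)
W(o, G) = 1 - o
W(6, -1)² = (1 - 1*6)² = (1 - 6)² = (-5)² = 25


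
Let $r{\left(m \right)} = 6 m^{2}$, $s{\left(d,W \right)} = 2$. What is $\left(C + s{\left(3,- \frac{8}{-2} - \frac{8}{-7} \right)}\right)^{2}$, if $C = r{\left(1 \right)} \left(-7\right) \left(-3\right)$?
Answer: $16384$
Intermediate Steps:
$C = 126$ ($C = 6 \cdot 1^{2} \left(-7\right) \left(-3\right) = 6 \cdot 1 \left(-7\right) \left(-3\right) = 6 \left(-7\right) \left(-3\right) = \left(-42\right) \left(-3\right) = 126$)
$\left(C + s{\left(3,- \frac{8}{-2} - \frac{8}{-7} \right)}\right)^{2} = \left(126 + 2\right)^{2} = 128^{2} = 16384$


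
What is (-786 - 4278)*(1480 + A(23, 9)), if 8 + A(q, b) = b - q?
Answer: -7383312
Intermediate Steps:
A(q, b) = -8 + b - q (A(q, b) = -8 + (b - q) = -8 + b - q)
(-786 - 4278)*(1480 + A(23, 9)) = (-786 - 4278)*(1480 + (-8 + 9 - 1*23)) = -5064*(1480 + (-8 + 9 - 23)) = -5064*(1480 - 22) = -5064*1458 = -7383312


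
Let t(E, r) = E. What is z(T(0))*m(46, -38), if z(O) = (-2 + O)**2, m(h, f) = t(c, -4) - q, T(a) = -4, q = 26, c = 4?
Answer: -792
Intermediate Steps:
m(h, f) = -22 (m(h, f) = 4 - 1*26 = 4 - 26 = -22)
z(T(0))*m(46, -38) = (-2 - 4)**2*(-22) = (-6)**2*(-22) = 36*(-22) = -792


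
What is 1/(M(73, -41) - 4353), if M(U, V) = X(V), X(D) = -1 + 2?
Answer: -1/4352 ≈ -0.00022978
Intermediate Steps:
X(D) = 1
M(U, V) = 1
1/(M(73, -41) - 4353) = 1/(1 - 4353) = 1/(-4352) = -1/4352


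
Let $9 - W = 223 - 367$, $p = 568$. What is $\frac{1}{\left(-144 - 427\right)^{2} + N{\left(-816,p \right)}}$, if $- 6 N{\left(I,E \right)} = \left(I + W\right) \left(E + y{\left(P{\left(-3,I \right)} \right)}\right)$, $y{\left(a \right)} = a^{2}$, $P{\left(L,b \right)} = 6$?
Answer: $\frac{1}{392783} \approx 2.5459 \cdot 10^{-6}$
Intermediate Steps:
$W = 153$ ($W = 9 - \left(223 - 367\right) = 9 - -144 = 9 + 144 = 153$)
$N{\left(I,E \right)} = - \frac{\left(36 + E\right) \left(153 + I\right)}{6}$ ($N{\left(I,E \right)} = - \frac{\left(I + 153\right) \left(E + 6^{2}\right)}{6} = - \frac{\left(153 + I\right) \left(E + 36\right)}{6} = - \frac{\left(153 + I\right) \left(36 + E\right)}{6} = - \frac{\left(36 + E\right) \left(153 + I\right)}{6}$)
$\frac{1}{\left(-144 - 427\right)^{2} + N{\left(-816,p \right)}} = \frac{1}{\left(-144 - 427\right)^{2} - \left(10506 - 77248\right)} = \frac{1}{\left(-571\right)^{2} + \left(-918 + 4896 - 14484 + 77248\right)} = \frac{1}{326041 + 66742} = \frac{1}{392783}$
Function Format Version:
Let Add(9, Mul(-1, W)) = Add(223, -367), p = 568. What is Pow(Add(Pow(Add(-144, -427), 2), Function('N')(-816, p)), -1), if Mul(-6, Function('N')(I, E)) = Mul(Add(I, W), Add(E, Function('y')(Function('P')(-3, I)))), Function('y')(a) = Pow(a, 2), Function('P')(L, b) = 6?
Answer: Rational(1, 392783) ≈ 2.5459e-6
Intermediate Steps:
W = 153 (W = Add(9, Mul(-1, Add(223, -367))) = Add(9, Mul(-1, -144)) = Add(9, 144) = 153)
Function('N')(I, E) = Mul(Rational(-1, 6), Add(36, E), Add(153, I)) (Function('N')(I, E) = Mul(Rational(-1, 6), Mul(Add(I, 153), Add(E, Pow(6, 2)))) = Mul(Rational(-1, 6), Mul(Add(153, I), Add(E, 36))) = Mul(Rational(-1, 6), Mul(Add(153, I), Add(36, E))) = Mul(Rational(-1, 6), Mul(Add(36, E), Add(153, I))) = Mul(Rational(-1, 6), Add(36, E), Add(153, I)))
Pow(Add(Pow(Add(-144, -427), 2), Function('N')(-816, p)), -1) = Pow(Add(Pow(Add(-144, -427), 2), Add(-918, Mul(-6, -816), Mul(Rational(-51, 2), 568), Mul(Rational(-1, 6), 568, -816))), -1) = Pow(Add(Pow(-571, 2), Add(-918, 4896, -14484, 77248)), -1) = Pow(Add(326041, 66742), -1) = Pow(392783, -1) = Rational(1, 392783)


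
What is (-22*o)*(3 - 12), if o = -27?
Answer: -5346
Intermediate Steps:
(-22*o)*(3 - 12) = (-22*(-27))*(3 - 12) = 594*(-9) = -5346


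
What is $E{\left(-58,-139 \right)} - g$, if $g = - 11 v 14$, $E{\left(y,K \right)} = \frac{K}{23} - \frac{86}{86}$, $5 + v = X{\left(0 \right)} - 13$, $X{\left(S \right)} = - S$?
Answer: $- \frac{63918}{23} \approx -2779.0$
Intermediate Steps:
$v = -18$ ($v = -5 - 13 = -18$)
$E{\left(y,K \right)} = -1 + \frac{K}{23}$ ($E{\left(y,K \right)} = K \frac{1}{23} - 1 = \frac{K}{23} - 1 = -1 + \frac{K}{23}$)
$g = 2772$ ($g = \left(-11\right) \left(-18\right) 14 = 198 \cdot 14 = 2772$)
$E{\left(-58,-139 \right)} - g = \left(-1 + \frac{1}{23} \left(-139\right)\right) - 2772 = \left(-1 - \frac{139}{23}\right) - 2772 = - \frac{162}{23} - 2772 = - \frac{63918}{23}$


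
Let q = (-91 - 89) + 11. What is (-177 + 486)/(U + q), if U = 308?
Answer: 309/139 ≈ 2.2230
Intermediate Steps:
q = -169 (q = -180 + 11 = -169)
(-177 + 486)/(U + q) = (-177 + 486)/(308 - 169) = 309/139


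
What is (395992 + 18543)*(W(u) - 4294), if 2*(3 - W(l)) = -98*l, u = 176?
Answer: 1796180155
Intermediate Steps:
W(l) = 3 + 49*l (W(l) = 3 - (-49)*l = 3 + 49*l)
(395992 + 18543)*(W(u) - 4294) = (395992 + 18543)*((3 + 49*176) - 4294) = 414535*((3 + 8624) - 4294) = 414535*(8627 - 4294) = 414535*4333 = 1796180155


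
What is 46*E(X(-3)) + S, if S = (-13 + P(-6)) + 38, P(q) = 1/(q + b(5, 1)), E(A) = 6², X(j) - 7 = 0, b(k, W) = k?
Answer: 1680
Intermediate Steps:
X(j) = 7 (X(j) = 7 + 0 = 7)
E(A) = 36
P(q) = 1/(5 + q) (P(q) = 1/(q + 5) = 1/(5 + q))
S = 24 (S = (-13 + 1/(5 - 6)) + 38 = (-13 + 1/(-1)) + 38 = (-13 - 1) + 38 = -14 + 38 = 24)
46*E(X(-3)) + S = 46*36 + 24 = 1656 + 24 = 1680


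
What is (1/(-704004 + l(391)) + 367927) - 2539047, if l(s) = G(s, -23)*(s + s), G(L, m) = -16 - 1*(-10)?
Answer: -1538664059521/708696 ≈ -2.1711e+6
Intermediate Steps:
G(L, m) = -6 (G(L, m) = -16 + 10 = -6)
l(s) = -12*s (l(s) = -6*(s + s) = -12*s)
(1/(-704004 + l(391)) + 367927) - 2539047 = (1/(-704004 - 12*391) + 367927) - 2539047 = (1/(-704004 - 4692) + 367927) - 2539047 = (1/(-708696) + 367927) - 2539047 = (-1/708696 + 367927) - 2539047 = 260748393191/708696 - 2539047 = -1538664059521/708696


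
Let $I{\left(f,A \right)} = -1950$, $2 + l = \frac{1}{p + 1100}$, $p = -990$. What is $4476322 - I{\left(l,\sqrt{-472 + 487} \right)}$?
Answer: $4478272$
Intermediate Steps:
$l = - \frac{219}{110}$ ($l = -2 + \frac{1}{-990 + 1100} = -2 + \frac{1}{110} = - \frac{219}{110} \approx -1.9909$)
$4476322 - I{\left(l,\sqrt{-472 + 487} \right)} = 4476322 - -1950 = 4476322 + 1950 = 4478272$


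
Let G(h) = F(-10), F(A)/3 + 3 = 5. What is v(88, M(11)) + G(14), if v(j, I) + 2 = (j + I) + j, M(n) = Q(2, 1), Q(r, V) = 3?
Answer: 183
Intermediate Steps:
F(A) = 6 (F(A) = -9 + 3*5 = -9 + 15 = 6)
M(n) = 3
G(h) = 6
v(j, I) = -2 + I + 2*j (v(j, I) = -2 + ((j + I) + j) = -2 + ((I + j) + j) = -2 + (I + 2*j) = -2 + I + 2*j)
v(88, M(11)) + G(14) = (-2 + 3 + 2*88) + 6 = (-2 + 3 + 176) + 6 = 177 + 6 = 183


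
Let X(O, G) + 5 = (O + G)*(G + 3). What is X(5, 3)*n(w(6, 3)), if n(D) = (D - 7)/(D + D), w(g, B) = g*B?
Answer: 473/36 ≈ 13.139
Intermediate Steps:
X(O, G) = -5 + (3 + G)*(G + O) (X(O, G) = -5 + (O + G)*(G + 3) = -5 + (G + O)*(3 + G) = -5 + (3 + G)*(G + O))
w(g, B) = B*g
n(D) = (-7 + D)/(2*D) (n(D) = (-7 + D)/((2*D)) = (-7 + D)*(1/(2*D)) = (-7 + D)/(2*D))
X(5, 3)*n(w(6, 3)) = (-5 + 3**2 + 3*3 + 3*5 + 3*5)*((-7 + 3*6)/(2*((3*6)))) = (-5 + 9 + 9 + 15 + 15)*((1/2)*(-7 + 18)/18) = 43*((1/2)*(1/18)*11) = 43*(11/36) = 473/36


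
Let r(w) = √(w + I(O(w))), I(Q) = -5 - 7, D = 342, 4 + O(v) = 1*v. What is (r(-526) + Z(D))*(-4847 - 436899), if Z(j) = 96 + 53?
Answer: -65820154 - 441746*I*√538 ≈ -6.582e+7 - 1.0246e+7*I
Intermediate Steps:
O(v) = -4 + v (O(v) = -4 + 1*v = -4 + v)
I(Q) = -12
Z(j) = 149
r(w) = √(-12 + w) (r(w) = √(w - 12) = √(-12 + w))
(r(-526) + Z(D))*(-4847 - 436899) = (√(-12 - 526) + 149)*(-4847 - 436899) = (√(-538) + 149)*(-441746) = (I*√538 + 149)*(-441746) = (149 + I*√538)*(-441746) = -65820154 - 441746*I*√538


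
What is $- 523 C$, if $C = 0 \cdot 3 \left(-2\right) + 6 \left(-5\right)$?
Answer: $15690$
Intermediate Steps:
$C = -30$ ($C = 0 \left(-2\right) - 30 = 0 - 30 = -30$)
$- 523 C = \left(-523\right) \left(-30\right) = 15690$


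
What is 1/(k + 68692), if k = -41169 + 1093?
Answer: 1/28616 ≈ 3.4945e-5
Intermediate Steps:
k = -40076
1/(k + 68692) = 1/(-40076 + 68692) = 1/28616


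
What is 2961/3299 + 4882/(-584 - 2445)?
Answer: -7136849/9992671 ≈ -0.71421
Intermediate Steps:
2961/3299 + 4882/(-584 - 2445) = 2961*(1/3299) + 4882/(-3029) = 2961/3299 + 4882*(-1/3029) = 2961/3299 - 4882/3029 = -7136849/9992671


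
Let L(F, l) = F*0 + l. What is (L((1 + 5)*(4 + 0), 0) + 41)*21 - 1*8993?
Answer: -8132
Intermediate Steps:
L(F, l) = l (L(F, l) = 0 + l = l)
(L((1 + 5)*(4 + 0), 0) + 41)*21 - 1*8993 = (0 + 41)*21 - 1*8993 = 41*21 - 8993 = 861 - 8993 = -8132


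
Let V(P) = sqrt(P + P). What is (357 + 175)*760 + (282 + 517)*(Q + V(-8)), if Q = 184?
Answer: 551336 + 3196*I ≈ 5.5134e+5 + 3196.0*I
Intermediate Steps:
V(P) = sqrt(2)*sqrt(P) (V(P) = sqrt(2*P) = sqrt(2)*sqrt(P))
(357 + 175)*760 + (282 + 517)*(Q + V(-8)) = (357 + 175)*760 + (282 + 517)*(184 + sqrt(2)*sqrt(-8)) = 532*760 + 799*(184 + sqrt(2)*(2*I*sqrt(2))) = 404320 + 799*(184 + 4*I) = 404320 + (147016 + 3196*I) = 551336 + 3196*I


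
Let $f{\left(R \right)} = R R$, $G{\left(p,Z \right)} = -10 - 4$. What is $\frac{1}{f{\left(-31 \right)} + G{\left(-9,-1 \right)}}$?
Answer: $\frac{1}{947} \approx 0.001056$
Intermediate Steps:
$G{\left(p,Z \right)} = -14$ ($G{\left(p,Z \right)} = -10 - 4 = -14$)
$f{\left(R \right)} = R^{2}$
$\frac{1}{f{\left(-31 \right)} + G{\left(-9,-1 \right)}} = \frac{1}{\left(-31\right)^{2} - 14} = \frac{1}{961 - 14} = \frac{1}{947}$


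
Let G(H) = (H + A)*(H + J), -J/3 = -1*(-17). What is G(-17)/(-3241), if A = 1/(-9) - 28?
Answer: -3944/4167 ≈ -0.94648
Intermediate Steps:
A = -253/9 (A = -⅑ - 28 = -253/9 ≈ -28.111)
J = -51 (J = -(-3)*(-17) = -3*17 = -51)
G(H) = (-51 + H)*(-253/9 + H) (G(H) = (H - 253/9)*(H - 51) = (-253/9 + H)*(-51 + H) = (-51 + H)*(-253/9 + H))
G(-17)/(-3241) = (4301/3 + (-17)² - 712/9*(-17))/(-3241) = (4301/3 + 289 + 12104/9)*(-1/3241) = (27608/9)*(-1/3241) = -3944/4167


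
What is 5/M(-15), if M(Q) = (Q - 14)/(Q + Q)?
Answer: 150/29 ≈ 5.1724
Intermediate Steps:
M(Q) = (-14 + Q)/(2*Q) (M(Q) = (-14 + Q)/((2*Q)) = (-14 + Q)*(1/(2*Q)) = (-14 + Q)/(2*Q))
5/M(-15) = 5/((1/2)*(-14 - 15)/(-15)) = 5/((1/2)*(-1/15)*(-29)) = 5/(29/30) = (30/29)*5 = 150/29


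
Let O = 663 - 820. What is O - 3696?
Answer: -3853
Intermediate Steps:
O = -157
O - 3696 = -157 - 3696 = -3853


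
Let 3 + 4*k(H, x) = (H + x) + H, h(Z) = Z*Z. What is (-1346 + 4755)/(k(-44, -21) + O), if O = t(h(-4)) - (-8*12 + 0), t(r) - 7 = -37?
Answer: 3409/38 ≈ 89.711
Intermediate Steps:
h(Z) = Z²
t(r) = -30 (t(r) = 7 - 37 = -30)
k(H, x) = -¾ + H/2 + x/4 (k(H, x) = -¾ + ((H + x) + H)/4 = -¾ + (x + 2*H)/4 = -¾ + (H/2 + x/4) = -¾ + H/2 + x/4)
O = 66 (O = -30 - (-8*12 + 0) = -30 - (-96 + 0) = -30 - 1*(-96) = -30 + 96 = 66)
(-1346 + 4755)/(k(-44, -21) + O) = (-1346 + 4755)/((-¾ + (½)*(-44) + (¼)*(-21)) + 66) = 3409/((-¾ - 22 - 21/4) + 66) = 3409/(-28 + 66) = 3409/38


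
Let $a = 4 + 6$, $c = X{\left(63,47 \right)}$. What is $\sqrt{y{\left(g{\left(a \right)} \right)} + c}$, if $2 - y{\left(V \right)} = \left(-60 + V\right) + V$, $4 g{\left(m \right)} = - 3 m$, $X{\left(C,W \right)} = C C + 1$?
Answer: $\sqrt{4047} \approx 63.616$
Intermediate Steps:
$X{\left(C,W \right)} = 1 + C^{2}$ ($X{\left(C,W \right)} = C^{2} + 1 = 1 + C^{2}$)
$c = 3970$ ($c = 1 + 63^{2} = 1 + 3969 = 3970$)
$a = 10$
$g{\left(m \right)} = - \frac{3 m}{4}$ ($g{\left(m \right)} = \frac{\left(-3\right) m}{4} = - \frac{3 m}{4}$)
$y{\left(V \right)} = 62 - 2 V$ ($y{\left(V \right)} = 2 - \left(\left(-60 + V\right) + V\right) = 2 - \left(-60 + 2 V\right) = 62 - 2 V$)
$\sqrt{y{\left(g{\left(a \right)} \right)} + c} = \sqrt{\left(62 - 2 \left(\left(- \frac{3}{4}\right) 10\right)\right) + 3970} = \sqrt{\left(62 - -15\right) + 3970} = \sqrt{\left(62 + 15\right) + 3970} = \sqrt{77 + 3970} = \sqrt{4047}$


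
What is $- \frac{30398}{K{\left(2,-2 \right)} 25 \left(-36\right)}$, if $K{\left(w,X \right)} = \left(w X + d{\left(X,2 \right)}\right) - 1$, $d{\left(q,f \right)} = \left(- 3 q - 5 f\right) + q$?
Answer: $- \frac{15199}{4950} \approx -3.0705$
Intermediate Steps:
$d{\left(q,f \right)} = - 5 f - 2 q$ ($d{\left(q,f \right)} = \left(- 5 f - 3 q\right) + q = - 5 f - 2 q$)
$K{\left(w,X \right)} = -11 - 2 X + X w$ ($K{\left(w,X \right)} = \left(w X - \left(10 + 2 X\right)\right) - 1 = \left(X w - \left(10 + 2 X\right)\right) - 1 = \left(-10 - 2 X + X w\right) - 1 = -11 - 2 X + X w$)
$- \frac{30398}{K{\left(2,-2 \right)} 25 \left(-36\right)} = - \frac{30398}{\left(-11 - -4 - 4\right) 25 \left(-36\right)} = - \frac{30398}{\left(-11 + 4 - 4\right) 25 \left(-36\right)} = - \frac{30398}{\left(-11\right) 25 \left(-36\right)} = - \frac{30398}{\left(-275\right) \left(-36\right)} = - \frac{30398}{9900} = \left(-30398\right) \frac{1}{9900} = - \frac{15199}{4950}$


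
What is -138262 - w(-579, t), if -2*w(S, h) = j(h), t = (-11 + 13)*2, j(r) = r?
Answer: -138260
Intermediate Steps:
t = 4 (t = 2*2 = 4)
w(S, h) = -h/2
-138262 - w(-579, t) = -138262 - (-1)*4/2 = -138262 - 1*(-2) = -138262 + 2 = -138260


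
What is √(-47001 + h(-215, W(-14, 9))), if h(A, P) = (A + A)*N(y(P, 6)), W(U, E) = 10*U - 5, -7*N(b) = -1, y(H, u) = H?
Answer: I*√2306059/7 ≈ 216.94*I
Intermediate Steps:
N(b) = ⅐ (N(b) = -⅐*(-1) = ⅐)
W(U, E) = -5 + 10*U
h(A, P) = 2*A/7 (h(A, P) = (A + A)*(⅐) = (2*A)*(⅐) = 2*A/7)
√(-47001 + h(-215, W(-14, 9))) = √(-47001 + (2/7)*(-215)) = √(-47001 - 430/7) = √(-329437/7) = I*√2306059/7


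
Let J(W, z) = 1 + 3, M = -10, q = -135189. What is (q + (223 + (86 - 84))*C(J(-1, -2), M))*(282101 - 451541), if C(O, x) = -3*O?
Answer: 23363912160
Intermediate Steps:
J(W, z) = 4
(q + (223 + (86 - 84))*C(J(-1, -2), M))*(282101 - 451541) = (-135189 + (223 + (86 - 84))*(-3*4))*(282101 - 451541) = (-135189 + (223 + 2)*(-12))*(-169440) = (-135189 + 225*(-12))*(-169440) = (-135189 - 2700)*(-169440) = -137889*(-169440) = 23363912160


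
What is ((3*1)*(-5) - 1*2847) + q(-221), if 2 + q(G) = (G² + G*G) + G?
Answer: 94597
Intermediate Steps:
q(G) = -2 + G + 2*G² (q(G) = -2 + ((G² + G*G) + G) = -2 + ((G² + G²) + G) = -2 + (2*G² + G) = -2 + (G + 2*G²) = -2 + G + 2*G²)
((3*1)*(-5) - 1*2847) + q(-221) = ((3*1)*(-5) - 1*2847) + (-2 - 221 + 2*(-221)²) = (3*(-5) - 2847) + (-2 - 221 + 2*48841) = (-15 - 2847) + (-2 - 221 + 97682) = -2862 + 97459 = 94597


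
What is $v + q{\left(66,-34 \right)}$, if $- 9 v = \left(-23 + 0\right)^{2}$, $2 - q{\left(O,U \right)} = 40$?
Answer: $- \frac{871}{9} \approx -96.778$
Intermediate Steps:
$q{\left(O,U \right)} = -38$ ($q{\left(O,U \right)} = 2 - 40 = -38$)
$v = - \frac{529}{9}$ ($v = - \frac{\left(-23 + 0\right)^{2}}{9} = - \frac{\left(-23\right)^{2}}{9} = \left(- \frac{1}{9}\right) 529 = - \frac{529}{9} \approx -58.778$)
$v + q{\left(66,-34 \right)} = - \frac{529}{9} - 38 = - \frac{871}{9}$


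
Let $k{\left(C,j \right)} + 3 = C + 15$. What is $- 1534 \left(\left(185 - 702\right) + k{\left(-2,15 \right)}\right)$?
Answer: $777738$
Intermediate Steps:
$k{\left(C,j \right)} = 12 + C$ ($k{\left(C,j \right)} = -3 + \left(C + 15\right) = -3 + \left(15 + C\right) = 12 + C$)
$- 1534 \left(\left(185 - 702\right) + k{\left(-2,15 \right)}\right) = - 1534 \left(\left(185 - 702\right) + \left(12 - 2\right)\right) = - 1534 \left(-517 + 10\right) = \left(-1534\right) \left(-507\right) = 777738$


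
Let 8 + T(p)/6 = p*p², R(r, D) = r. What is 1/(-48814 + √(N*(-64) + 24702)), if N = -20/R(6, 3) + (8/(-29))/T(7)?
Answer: -711342015/34723086041387 - √21163864592670/69446172082774 ≈ -2.0552e-5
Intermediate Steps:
T(p) = -48 + 6*p³ (T(p) = -48 + 6*(p*p²) = -48 + 6*p³)
N = -97154/29145 (N = -20/6 + (8/(-29))/(-48 + 6*7³) = -20*⅙ + (8*(-1/29))/(-48 + 6*343) = -10/3 - 8/(29*(-48 + 2058)) = -10/3 - 8/29/2010 = -10/3 - 8/29*1/2010 = -10/3 - 4/29145 = -97154/29145 ≈ -3.3335)
1/(-48814 + √(N*(-64) + 24702)) = 1/(-48814 + √(-97154/29145*(-64) + 24702)) = 1/(-48814 + √(6217856/29145 + 24702)) = 1/(-48814 + √(726157646/29145)) = 1/(-48814 + √21163864592670/29145)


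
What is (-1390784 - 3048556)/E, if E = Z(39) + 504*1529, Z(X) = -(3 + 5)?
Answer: -1109835/192652 ≈ -5.7608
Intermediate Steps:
Z(X) = -8 (Z(X) = -1*8 = -8)
E = 770608 (E = -8 + 504*1529 = -8 + 770616 = 770608)
(-1390784 - 3048556)/E = (-1390784 - 3048556)/770608 = -4439340*1/770608 = -1109835/192652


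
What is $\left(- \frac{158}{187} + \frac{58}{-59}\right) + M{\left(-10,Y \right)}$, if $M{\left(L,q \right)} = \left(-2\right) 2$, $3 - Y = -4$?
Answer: $- \frac{64300}{11033} \approx -5.828$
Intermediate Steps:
$Y = 7$ ($Y = 3 - -4 = 3 + 4 = 7$)
$M{\left(L,q \right)} = -4$
$\left(- \frac{158}{187} + \frac{58}{-59}\right) + M{\left(-10,Y \right)} = \left(- \frac{158}{187} + \frac{58}{-59}\right) - 4 = \left(\left(-158\right) \frac{1}{187} + 58 \left(- \frac{1}{59}\right)\right) - 4 = \left(- \frac{158}{187} - \frac{58}{59}\right) - 4 = - \frac{20168}{11033} - 4 = - \frac{64300}{11033}$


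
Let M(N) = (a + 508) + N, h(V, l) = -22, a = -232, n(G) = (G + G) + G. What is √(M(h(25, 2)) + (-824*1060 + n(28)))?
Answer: I*√873102 ≈ 934.4*I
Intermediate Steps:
n(G) = 3*G (n(G) = 2*G + G = 3*G)
M(N) = 276 + N (M(N) = (-232 + 508) + N = 276 + N)
√(M(h(25, 2)) + (-824*1060 + n(28))) = √((276 - 22) + (-824*1060 + 3*28)) = √(254 + (-873440 + 84)) = √(254 - 873356) = √(-873102) = I*√873102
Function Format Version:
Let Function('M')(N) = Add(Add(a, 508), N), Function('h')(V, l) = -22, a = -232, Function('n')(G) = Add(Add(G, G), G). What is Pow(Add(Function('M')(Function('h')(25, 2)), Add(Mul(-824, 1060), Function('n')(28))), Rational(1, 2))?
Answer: Mul(I, Pow(873102, Rational(1, 2))) ≈ Mul(934.40, I)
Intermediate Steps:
Function('n')(G) = Mul(3, G) (Function('n')(G) = Add(Mul(2, G), G) = Mul(3, G))
Function('M')(N) = Add(276, N) (Function('M')(N) = Add(Add(-232, 508), N) = Add(276, N))
Pow(Add(Function('M')(Function('h')(25, 2)), Add(Mul(-824, 1060), Function('n')(28))), Rational(1, 2)) = Pow(Add(Add(276, -22), Add(Mul(-824, 1060), Mul(3, 28))), Rational(1, 2)) = Pow(Add(254, Add(-873440, 84)), Rational(1, 2)) = Pow(Add(254, -873356), Rational(1, 2)) = Pow(-873102, Rational(1, 2)) = Mul(I, Pow(873102, Rational(1, 2)))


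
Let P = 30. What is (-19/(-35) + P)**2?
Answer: 1142761/1225 ≈ 932.87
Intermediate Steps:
(-19/(-35) + P)**2 = (-19/(-35) + 30)**2 = (-19*(-1/35) + 30)**2 = (19/35 + 30)**2 = (1069/35)**2 = 1142761/1225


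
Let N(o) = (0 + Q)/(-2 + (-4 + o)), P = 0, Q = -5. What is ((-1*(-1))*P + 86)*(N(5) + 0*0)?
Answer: 430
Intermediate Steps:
N(o) = -5/(-6 + o) (N(o) = (0 - 5)/(-2 + (-4 + o)) = -5/(-6 + o))
((-1*(-1))*P + 86)*(N(5) + 0*0) = (-1*(-1)*0 + 86)*(-5/(-6 + 5) + 0*0) = (1*0 + 86)*(-5/(-1) + 0) = (0 + 86)*(-5*(-1) + 0) = 86*(5 + 0) = 86*5 = 430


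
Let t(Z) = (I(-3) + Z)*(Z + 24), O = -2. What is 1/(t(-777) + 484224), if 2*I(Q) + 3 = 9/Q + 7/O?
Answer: 4/4291527 ≈ 9.3207e-7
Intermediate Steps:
I(Q) = -13/4 + 9/(2*Q) (I(Q) = -3/2 + (9/Q + 7/(-2))/2 = -3/2 + (9/Q + 7*(-½))/2 = -3/2 + (9/Q - 7/2)/2 = -3/2 + (-7/2 + 9/Q)/2 = -3/2 + (-7/4 + 9/(2*Q)) = -13/4 + 9/(2*Q))
t(Z) = (24 + Z)*(-19/4 + Z) (t(Z) = ((¼)*(18 - 13*(-3))/(-3) + Z)*(Z + 24) = ((¼)*(-⅓)*(18 + 39) + Z)*(24 + Z) = ((¼)*(-⅓)*57 + Z)*(24 + Z) = (-19/4 + Z)*(24 + Z) = (24 + Z)*(-19/4 + Z))
1/(t(-777) + 484224) = 1/((-114 + (-777)² + (77/4)*(-777)) + 484224) = 1/((-114 + 603729 - 59829/4) + 484224) = 1/(2354631/4 + 484224) = 1/(4291527/4) = 4/4291527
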